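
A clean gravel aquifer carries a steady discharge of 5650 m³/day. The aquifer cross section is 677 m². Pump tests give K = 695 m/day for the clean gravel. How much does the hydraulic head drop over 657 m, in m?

7.89

From Q = K·A·i, i = Q / (K·A) = 5650 / (695.0 × 677.0) = 0.01201.
Head loss Δh = i · L = 0.01201 × 657 = 7.889 m.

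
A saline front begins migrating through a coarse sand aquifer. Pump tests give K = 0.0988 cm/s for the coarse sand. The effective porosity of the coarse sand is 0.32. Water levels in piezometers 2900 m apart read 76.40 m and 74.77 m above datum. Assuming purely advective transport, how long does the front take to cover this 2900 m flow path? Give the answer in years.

53.0

Convert K: 0.0988 cm/s × 864 = 85.36 m/day.
Hydraulic gradient i = (76.40 − 74.77) / 2900 = 1.63 / 2900 = 0.0005621.
Darcy flux q = K · i = 85.36 × 0.0005621 = 0.04798 m/day.
Seepage velocity v = q / n_e = 0.04798 / 0.32 = 0.1499 m/day.
Travel time t = L / v = 2900 / 0.1499 = 19341 days = 52.95 years.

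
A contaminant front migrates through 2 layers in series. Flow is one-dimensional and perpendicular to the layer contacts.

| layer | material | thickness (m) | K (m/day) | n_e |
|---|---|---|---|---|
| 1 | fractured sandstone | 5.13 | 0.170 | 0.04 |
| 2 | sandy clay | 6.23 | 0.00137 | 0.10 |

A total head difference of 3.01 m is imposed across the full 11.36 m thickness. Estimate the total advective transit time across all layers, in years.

3.45

With flow normal to the layers, continuity requires the same specific discharge q through every layer.
Σ(b_i/K_i) = 5.13/0.170 + 6.23/0.00137 = 4578 d.
q = Δh / Σ(b_i/K_i) = 3.01 / 4578 = 0.0006575 m/day.
In each layer the seepage velocity is v_i = q/n_i, so the layer transit time is t_i = b_i·n_i / q:
  layer 1 (fractured sandstone): t_1 = 5.13 × 0.04 / 0.0006575 = 312.1 d
  layer 2 (sandy clay): t_2 = 6.23 × 0.10 / 0.0006575 = 947.5 d
Total t = Σ t_i = 1260 days = 3.448 years.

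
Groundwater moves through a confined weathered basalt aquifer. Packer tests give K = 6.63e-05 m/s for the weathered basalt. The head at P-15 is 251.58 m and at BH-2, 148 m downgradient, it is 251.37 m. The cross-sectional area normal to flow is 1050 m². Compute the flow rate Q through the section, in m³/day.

Convert K: 6.63e-05 m/s × 86400 = 5.728 m/day.
Hydraulic gradient i = (251.58 − 251.37) / 148 = 0.21 / 148 = 0.001419.
Darcy's law: Q = K · A · i = 5.728 × 1050 × 0.001419 = 8.534 m³/day.

8.53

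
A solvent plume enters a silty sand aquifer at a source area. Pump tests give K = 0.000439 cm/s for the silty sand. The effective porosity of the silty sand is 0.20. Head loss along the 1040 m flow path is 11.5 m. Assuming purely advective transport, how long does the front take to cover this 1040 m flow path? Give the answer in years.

Convert K: 0.000439 cm/s × 864 = 0.3793 m/day.
Hydraulic gradient i = Δh / L = 11.5 / 1040 = 0.01106.
Darcy flux q = K · i = 0.3793 × 0.01106 = 0.004194 m/day.
Seepage velocity v = q / n_e = 0.004194 / 0.20 = 0.02097 m/day.
Travel time t = L / v = 1040 / 0.02097 = 49593 days = 135.8 years.

136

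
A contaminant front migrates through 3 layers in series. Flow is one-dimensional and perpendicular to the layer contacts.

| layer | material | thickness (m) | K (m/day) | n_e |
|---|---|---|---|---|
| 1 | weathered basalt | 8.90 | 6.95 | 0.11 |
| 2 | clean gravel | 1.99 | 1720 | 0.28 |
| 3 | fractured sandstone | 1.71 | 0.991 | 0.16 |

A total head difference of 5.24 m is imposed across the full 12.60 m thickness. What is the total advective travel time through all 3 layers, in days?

1.04

With flow normal to the layers, continuity requires the same specific discharge q through every layer.
Σ(b_i/K_i) = 8.90/6.95 + 1.99/1720 + 1.71/0.991 = 3.007 d.
q = Δh / Σ(b_i/K_i) = 5.24 / 3.007 = 1.742 m/day.
In each layer the seepage velocity is v_i = q/n_i, so the layer transit time is t_i = b_i·n_i / q:
  layer 1 (weathered basalt): t_1 = 8.90 × 0.11 / 1.742 = 0.5619 d
  layer 2 (clean gravel): t_2 = 1.99 × 0.28 / 1.742 = 0.3198 d
  layer 3 (fractured sandstone): t_3 = 1.71 × 0.16 / 1.742 = 0.1570 d
Total t = Σ t_i = 1.039 days.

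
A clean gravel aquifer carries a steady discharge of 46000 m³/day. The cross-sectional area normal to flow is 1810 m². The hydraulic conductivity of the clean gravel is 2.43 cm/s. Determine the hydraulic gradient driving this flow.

0.0121

Convert K: 2.43 cm/s × 864 = 2100 m/day.
From Q = K·A·i, i = Q / (K·A) = 46000 / (2100 × 1810) = 0.01210.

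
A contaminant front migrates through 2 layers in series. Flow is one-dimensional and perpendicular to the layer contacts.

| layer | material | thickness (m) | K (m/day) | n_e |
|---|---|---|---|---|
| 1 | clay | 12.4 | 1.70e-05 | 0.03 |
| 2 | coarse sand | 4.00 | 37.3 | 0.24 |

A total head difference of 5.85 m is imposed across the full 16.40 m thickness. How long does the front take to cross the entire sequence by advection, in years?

With flow normal to the layers, continuity requires the same specific discharge q through every layer.
Σ(b_i/K_i) = 12.4/1.70e-05 + 4.00/37.3 = 7.294e+05 d.
q = Δh / Σ(b_i/K_i) = 5.85 / 7.294e+05 = 8.020e-06 m/day.
In each layer the seepage velocity is v_i = q/n_i, so the layer transit time is t_i = b_i·n_i / q:
  layer 1 (clay): t_1 = 12.4 × 0.03 / 8.020e-06 = 46383 d
  layer 2 (coarse sand): t_2 = 4.00 × 0.24 / 8.020e-06 = 1.197e+05 d
Total t = Σ t_i = 1.661e+05 days = 454.7 years.

455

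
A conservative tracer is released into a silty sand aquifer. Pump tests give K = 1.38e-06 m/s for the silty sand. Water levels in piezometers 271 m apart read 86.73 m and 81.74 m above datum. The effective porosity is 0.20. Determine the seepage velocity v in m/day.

Convert K: 1.38e-06 m/s × 86400 = 0.1192 m/day.
Hydraulic gradient i = (86.73 − 81.74) / 271 = 4.99 / 271 = 0.01841.
Darcy flux q = K · i = 0.1192 × 0.01841 = 0.002195 m/day.
Seepage velocity v = q / n_e = 0.002195 / 0.20 = 0.01098 m/day.

0.0110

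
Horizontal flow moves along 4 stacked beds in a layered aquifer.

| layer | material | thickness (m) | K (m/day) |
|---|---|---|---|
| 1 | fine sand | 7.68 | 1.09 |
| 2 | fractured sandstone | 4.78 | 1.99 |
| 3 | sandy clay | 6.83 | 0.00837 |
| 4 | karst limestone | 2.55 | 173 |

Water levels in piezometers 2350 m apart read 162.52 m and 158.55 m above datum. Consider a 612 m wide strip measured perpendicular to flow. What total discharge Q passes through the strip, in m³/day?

Flow is parallel to layering, so each bed carries its own Darcy discharge and the transmissivities add.
Σ(K_i·b_i) = 1.09×7.68 + 1.99×4.78 + 0.00837×6.83 + 173×2.55 = 459.1 m²/day.
Hydraulic gradient i = (162.52 − 158.55) / 2350 = 3.97 / 2350 = 0.001689.
Q = Σ(K_i·b_i) · W · i = 459.1 × 612 × 0.001689 = 474.6 m³/day.

475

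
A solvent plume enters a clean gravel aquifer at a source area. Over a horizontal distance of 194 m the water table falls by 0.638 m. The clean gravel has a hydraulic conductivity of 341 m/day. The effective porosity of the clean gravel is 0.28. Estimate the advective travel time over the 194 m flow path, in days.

48.4

Hydraulic gradient i = Δh / L = 0.638 / 194 = 0.003289.
Darcy flux q = K · i = 341.0 × 0.003289 = 1.121 m/day.
Seepage velocity v = q / n_e = 1.121 / 0.28 = 4.005 m/day.
Travel time t = L / v = 194 / 4.005 = 48.44 days.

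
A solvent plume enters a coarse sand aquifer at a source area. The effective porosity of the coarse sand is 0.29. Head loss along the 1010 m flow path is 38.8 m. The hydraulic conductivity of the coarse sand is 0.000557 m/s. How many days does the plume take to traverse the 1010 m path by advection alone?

Convert K: 0.000557 m/s × 86400 = 48.12 m/day.
Hydraulic gradient i = Δh / L = 38.8 / 1010 = 0.03842.
Darcy flux q = K · i = 48.12 × 0.03842 = 1.849 m/day.
Seepage velocity v = q / n_e = 1.849 / 0.29 = 6.375 m/day.
Travel time t = L / v = 1010 / 6.375 = 158.4 days.

158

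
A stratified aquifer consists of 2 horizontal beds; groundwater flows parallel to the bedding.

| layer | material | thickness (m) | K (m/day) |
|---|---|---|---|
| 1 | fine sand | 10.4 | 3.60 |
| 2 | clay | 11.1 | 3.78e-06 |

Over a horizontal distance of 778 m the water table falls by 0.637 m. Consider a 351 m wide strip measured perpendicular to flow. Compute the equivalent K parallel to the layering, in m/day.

Flow is parallel to layering, so each bed carries its own Darcy discharge and the transmissivities add.
Σ(K_i·b_i) = 3.60×10.4 + 3.78e-06×11.1 = 37.44 m²/day.
Total thickness b = 21.50 m, so K_eq = Σ(K_i·b_i)/b = 1.741 m/day.

1.74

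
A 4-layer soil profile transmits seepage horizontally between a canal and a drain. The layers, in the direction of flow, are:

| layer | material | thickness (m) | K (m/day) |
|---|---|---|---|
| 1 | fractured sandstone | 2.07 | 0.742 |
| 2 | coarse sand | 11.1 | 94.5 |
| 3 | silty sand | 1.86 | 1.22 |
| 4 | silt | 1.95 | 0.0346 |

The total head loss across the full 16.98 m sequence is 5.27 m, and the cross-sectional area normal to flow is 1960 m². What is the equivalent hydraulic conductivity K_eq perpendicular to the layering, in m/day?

0.279

Flow is perpendicular to layering, so the layers act in series and the equivalent K is the thickness-weighted harmonic mean.
Total thickness L = 2.07 + 11.1 + 1.86 + 1.95 = 16.98 m.
Σ(b_i/K_i) = 2.07/0.742 + 11.1/94.5 + 1.86/1.22 + 1.95/0.0346 = 60.79 d.
K_eq = L / Σ(b_i/K_i) = 16.98 / 60.79 = 0.2793 m/day.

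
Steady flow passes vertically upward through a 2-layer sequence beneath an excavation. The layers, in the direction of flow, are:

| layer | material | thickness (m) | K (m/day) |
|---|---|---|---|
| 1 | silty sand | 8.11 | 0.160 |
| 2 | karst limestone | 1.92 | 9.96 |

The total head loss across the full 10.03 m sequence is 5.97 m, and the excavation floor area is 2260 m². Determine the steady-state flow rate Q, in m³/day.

265

Flow is perpendicular to layering, so the layers act in series and the equivalent K is the thickness-weighted harmonic mean.
Total thickness L = 8.11 + 1.92 = 10.03 m.
Σ(b_i/K_i) = 8.11/0.160 + 1.92/9.96 = 50.88 d.
K_eq = L / Σ(b_i/K_i) = 10.03 / 50.88 = 0.1971 m/day.
Q = K_eq · A · (Δh/L) = 0.1971 × 2260 × (5.97/10.03) = 265.2 m³/day.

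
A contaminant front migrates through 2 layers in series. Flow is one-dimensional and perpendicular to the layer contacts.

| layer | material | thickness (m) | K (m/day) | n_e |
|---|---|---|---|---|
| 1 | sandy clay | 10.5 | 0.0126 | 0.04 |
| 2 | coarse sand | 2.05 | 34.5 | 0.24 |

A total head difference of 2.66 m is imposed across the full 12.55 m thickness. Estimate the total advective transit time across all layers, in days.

With flow normal to the layers, continuity requires the same specific discharge q through every layer.
Σ(b_i/K_i) = 10.5/0.0126 + 2.05/34.5 = 833.4 d.
q = Δh / Σ(b_i/K_i) = 2.66 / 833.4 = 0.003192 m/day.
In each layer the seepage velocity is v_i = q/n_i, so the layer transit time is t_i = b_i·n_i / q:
  layer 1 (sandy clay): t_1 = 10.5 × 0.04 / 0.003192 = 131.6 d
  layer 2 (coarse sand): t_2 = 2.05 × 0.24 / 0.003192 = 154.1 d
Total t = Σ t_i = 285.7 days.

286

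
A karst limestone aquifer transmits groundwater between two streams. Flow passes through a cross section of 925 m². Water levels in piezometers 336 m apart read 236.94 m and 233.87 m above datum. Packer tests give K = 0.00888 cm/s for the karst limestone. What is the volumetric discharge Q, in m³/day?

Convert K: 0.00888 cm/s × 864 = 7.672 m/day.
Hydraulic gradient i = (236.94 − 233.87) / 336 = 3.07 / 336 = 0.009137.
Darcy's law: Q = K · A · i = 7.672 × 925.0 × 0.009137 = 64.84 m³/day.

64.8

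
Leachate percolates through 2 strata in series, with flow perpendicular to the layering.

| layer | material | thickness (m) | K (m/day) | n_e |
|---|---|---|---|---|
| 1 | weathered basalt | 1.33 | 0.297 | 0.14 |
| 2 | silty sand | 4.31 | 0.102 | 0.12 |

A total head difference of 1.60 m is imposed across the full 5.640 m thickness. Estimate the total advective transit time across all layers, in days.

20.5

With flow normal to the layers, continuity requires the same specific discharge q through every layer.
Σ(b_i/K_i) = 1.33/0.297 + 4.31/0.102 = 46.73 d.
q = Δh / Σ(b_i/K_i) = 1.60 / 46.73 = 0.03424 m/day.
In each layer the seepage velocity is v_i = q/n_i, so the layer transit time is t_i = b_i·n_i / q:
  layer 1 (weathered basalt): t_1 = 1.33 × 0.14 / 0.03424 = 5.439 d
  layer 2 (silty sand): t_2 = 4.31 × 0.12 / 0.03424 = 15.11 d
Total t = Σ t_i = 20.55 days.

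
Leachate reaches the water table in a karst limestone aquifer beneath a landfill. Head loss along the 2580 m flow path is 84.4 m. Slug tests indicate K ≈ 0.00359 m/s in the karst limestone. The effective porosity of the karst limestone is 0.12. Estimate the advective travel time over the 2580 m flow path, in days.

30.5

Convert K: 0.00359 m/s × 86400 = 310.2 m/day.
Hydraulic gradient i = Δh / L = 84.4 / 2580 = 0.03271.
Darcy flux q = K · i = 310.2 × 0.03271 = 10.15 m/day.
Seepage velocity v = q / n_e = 10.15 / 0.12 = 84.56 m/day.
Travel time t = L / v = 2580 / 84.56 = 30.51 days.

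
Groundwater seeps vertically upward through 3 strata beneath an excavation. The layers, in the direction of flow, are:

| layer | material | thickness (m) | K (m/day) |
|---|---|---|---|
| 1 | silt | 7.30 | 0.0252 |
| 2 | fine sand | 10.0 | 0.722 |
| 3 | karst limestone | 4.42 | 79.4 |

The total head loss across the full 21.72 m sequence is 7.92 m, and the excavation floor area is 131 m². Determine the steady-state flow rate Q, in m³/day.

3.42

Flow is perpendicular to layering, so the layers act in series and the equivalent K is the thickness-weighted harmonic mean.
Total thickness L = 7.30 + 10.0 + 4.42 = 21.72 m.
Σ(b_i/K_i) = 7.30/0.0252 + 10.0/0.722 + 4.42/79.4 = 303.6 d.
K_eq = L / Σ(b_i/K_i) = 21.72 / 303.6 = 0.07154 m/day.
Q = K_eq · A · (Δh/L) = 0.07154 × 131 × (7.92/21.72) = 3.418 m³/day.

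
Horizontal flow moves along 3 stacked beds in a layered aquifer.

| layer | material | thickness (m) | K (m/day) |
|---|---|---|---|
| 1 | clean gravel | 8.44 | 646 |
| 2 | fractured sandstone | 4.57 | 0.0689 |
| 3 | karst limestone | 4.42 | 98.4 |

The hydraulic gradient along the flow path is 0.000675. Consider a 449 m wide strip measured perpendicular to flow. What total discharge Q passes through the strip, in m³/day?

1780

Flow is parallel to layering, so each bed carries its own Darcy discharge and the transmissivities add.
Σ(K_i·b_i) = 646×8.44 + 0.0689×4.57 + 98.4×4.42 = 5887 m²/day.
Hydraulic gradient i = 0.000675.
Q = Σ(K_i·b_i) · W · i = 5887 × 449 × 0.0006750 = 1784 m³/day.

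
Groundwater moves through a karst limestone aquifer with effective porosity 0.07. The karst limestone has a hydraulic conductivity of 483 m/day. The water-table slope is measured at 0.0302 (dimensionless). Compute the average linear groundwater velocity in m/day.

Hydraulic gradient i = 0.0302.
Darcy flux q = K · i = 483.0 × 0.03020 = 14.59 m/day.
Seepage velocity v = q / n_e = 14.59 / 0.07 = 208.4 m/day.

208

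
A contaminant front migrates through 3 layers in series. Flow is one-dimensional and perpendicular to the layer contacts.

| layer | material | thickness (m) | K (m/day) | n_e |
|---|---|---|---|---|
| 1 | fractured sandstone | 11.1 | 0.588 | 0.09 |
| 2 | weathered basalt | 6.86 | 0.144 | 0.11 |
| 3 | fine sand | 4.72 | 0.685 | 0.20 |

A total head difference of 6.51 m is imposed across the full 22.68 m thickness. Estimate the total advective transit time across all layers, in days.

With flow normal to the layers, continuity requires the same specific discharge q through every layer.
Σ(b_i/K_i) = 11.1/0.588 + 6.86/0.144 + 4.72/0.685 = 73.41 d.
q = Δh / Σ(b_i/K_i) = 6.51 / 73.41 = 0.08868 m/day.
In each layer the seepage velocity is v_i = q/n_i, so the layer transit time is t_i = b_i·n_i / q:
  layer 1 (fractured sandstone): t_1 = 11.1 × 0.09 / 0.08868 = 11.26 d
  layer 2 (weathered basalt): t_2 = 6.86 × 0.11 / 0.08868 = 8.509 d
  layer 3 (fine sand): t_3 = 4.72 × 0.20 / 0.08868 = 10.64 d
Total t = Σ t_i = 30.42 days.

30.4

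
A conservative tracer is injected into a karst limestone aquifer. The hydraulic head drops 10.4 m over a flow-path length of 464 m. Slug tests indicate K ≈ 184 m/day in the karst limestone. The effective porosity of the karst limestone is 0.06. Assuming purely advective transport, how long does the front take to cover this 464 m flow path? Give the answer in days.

Hydraulic gradient i = Δh / L = 10.4 / 464 = 0.02241.
Darcy flux q = K · i = 184.0 × 0.02241 = 4.124 m/day.
Seepage velocity v = q / n_e = 4.124 / 0.06 = 68.74 m/day.
Travel time t = L / v = 464 / 68.74 = 6.751 days.

6.75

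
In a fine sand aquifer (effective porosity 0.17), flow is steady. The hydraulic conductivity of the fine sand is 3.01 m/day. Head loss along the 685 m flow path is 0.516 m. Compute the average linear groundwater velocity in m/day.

Hydraulic gradient i = Δh / L = 0.516 / 685 = 0.0007533.
Darcy flux q = K · i = 3.010 × 0.0007533 = 0.002267 m/day.
Seepage velocity v = q / n_e = 0.002267 / 0.17 = 0.01334 m/day.

0.0133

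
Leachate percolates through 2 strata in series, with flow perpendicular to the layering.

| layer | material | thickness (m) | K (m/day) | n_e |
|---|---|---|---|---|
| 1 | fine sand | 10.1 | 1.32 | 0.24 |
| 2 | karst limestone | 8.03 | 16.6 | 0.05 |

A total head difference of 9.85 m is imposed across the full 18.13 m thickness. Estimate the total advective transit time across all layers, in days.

2.33

With flow normal to the layers, continuity requires the same specific discharge q through every layer.
Σ(b_i/K_i) = 10.1/1.32 + 8.03/16.6 = 8.135 d.
q = Δh / Σ(b_i/K_i) = 9.85 / 8.135 = 1.211 m/day.
In each layer the seepage velocity is v_i = q/n_i, so the layer transit time is t_i = b_i·n_i / q:
  layer 1 (fine sand): t_1 = 10.1 × 0.24 / 1.211 = 2.002 d
  layer 2 (karst limestone): t_2 = 8.03 × 0.05 / 1.211 = 0.3316 d
Total t = Σ t_i = 2.334 days.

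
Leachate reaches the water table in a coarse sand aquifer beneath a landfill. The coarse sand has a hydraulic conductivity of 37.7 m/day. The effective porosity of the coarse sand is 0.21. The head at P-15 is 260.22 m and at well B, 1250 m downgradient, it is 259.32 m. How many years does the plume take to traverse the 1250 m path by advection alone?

26.5

Hydraulic gradient i = (260.22 − 259.32) / 1250 = 0.9 / 1250 = 0.0007200.
Darcy flux q = K · i = 37.70 × 0.0007200 = 0.02714 m/day.
Seepage velocity v = q / n_e = 0.02714 / 0.21 = 0.1293 m/day.
Travel time t = L / v = 1250 / 0.1293 = 9671 days = 26.48 years.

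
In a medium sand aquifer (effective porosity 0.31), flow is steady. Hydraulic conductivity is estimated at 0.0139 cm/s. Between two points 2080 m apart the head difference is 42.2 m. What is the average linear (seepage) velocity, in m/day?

0.786

Convert K: 0.0139 cm/s × 864 = 12.01 m/day.
Hydraulic gradient i = Δh / L = 42.2 / 2080 = 0.02029.
Darcy flux q = K · i = 12.01 × 0.02029 = 0.2437 m/day.
Seepage velocity v = q / n_e = 0.2437 / 0.31 = 0.7860 m/day.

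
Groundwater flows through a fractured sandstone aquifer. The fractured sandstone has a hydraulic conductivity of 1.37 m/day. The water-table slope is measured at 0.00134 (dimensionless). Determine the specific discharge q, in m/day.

0.00184

Hydraulic gradient i = 0.00134.
Specific discharge q = K · i = 1.370 × 0.001340 = 0.001836 m/day.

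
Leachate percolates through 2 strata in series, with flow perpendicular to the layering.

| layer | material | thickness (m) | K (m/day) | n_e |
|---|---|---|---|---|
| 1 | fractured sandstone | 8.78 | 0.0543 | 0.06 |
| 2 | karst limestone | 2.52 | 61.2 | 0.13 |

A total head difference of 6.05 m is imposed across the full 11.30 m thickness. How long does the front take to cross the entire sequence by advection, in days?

22.8

With flow normal to the layers, continuity requires the same specific discharge q through every layer.
Σ(b_i/K_i) = 8.78/0.0543 + 2.52/61.2 = 161.7 d.
q = Δh / Σ(b_i/K_i) = 6.05 / 161.7 = 0.03741 m/day.
In each layer the seepage velocity is v_i = q/n_i, so the layer transit time is t_i = b_i·n_i / q:
  layer 1 (fractured sandstone): t_1 = 8.78 × 0.06 / 0.03741 = 14.08 d
  layer 2 (karst limestone): t_2 = 2.52 × 0.13 / 0.03741 = 8.758 d
Total t = Σ t_i = 22.84 days.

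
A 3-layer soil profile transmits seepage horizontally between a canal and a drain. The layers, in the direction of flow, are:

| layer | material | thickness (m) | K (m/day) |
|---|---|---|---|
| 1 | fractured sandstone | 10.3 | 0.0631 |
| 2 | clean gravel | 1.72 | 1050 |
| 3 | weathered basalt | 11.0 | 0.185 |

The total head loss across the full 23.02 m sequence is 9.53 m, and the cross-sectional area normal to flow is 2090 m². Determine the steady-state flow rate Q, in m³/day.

89.4

Flow is perpendicular to layering, so the layers act in series and the equivalent K is the thickness-weighted harmonic mean.
Total thickness L = 10.3 + 1.72 + 11.0 = 23.02 m.
Σ(b_i/K_i) = 10.3/0.0631 + 1.72/1050 + 11.0/0.185 = 222.7 d.
K_eq = L / Σ(b_i/K_i) = 23.02 / 222.7 = 0.1034 m/day.
Q = K_eq · A · (Δh/L) = 0.1034 × 2090 × (9.53/23.02) = 89.44 m³/day.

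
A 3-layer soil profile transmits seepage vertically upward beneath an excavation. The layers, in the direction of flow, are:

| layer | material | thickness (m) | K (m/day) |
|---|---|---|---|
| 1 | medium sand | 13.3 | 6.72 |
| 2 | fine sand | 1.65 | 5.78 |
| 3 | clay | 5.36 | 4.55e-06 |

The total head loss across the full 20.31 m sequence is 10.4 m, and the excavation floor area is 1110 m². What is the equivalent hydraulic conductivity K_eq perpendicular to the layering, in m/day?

1.72e-05

Flow is perpendicular to layering, so the layers act in series and the equivalent K is the thickness-weighted harmonic mean.
Total thickness L = 13.3 + 1.65 + 5.36 = 20.31 m.
Σ(b_i/K_i) = 13.3/6.72 + 1.65/5.78 + 5.36/4.55e-06 = 1.178e+06 d.
K_eq = L / Σ(b_i/K_i) = 20.31 / 1.178e+06 = 1.724e-05 m/day.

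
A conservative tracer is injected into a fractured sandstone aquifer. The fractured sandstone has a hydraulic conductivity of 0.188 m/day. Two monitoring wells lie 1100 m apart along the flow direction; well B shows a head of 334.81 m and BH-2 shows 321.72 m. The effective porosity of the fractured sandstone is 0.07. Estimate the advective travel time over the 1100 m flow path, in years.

94.2

Hydraulic gradient i = (334.81 − 321.72) / 1100 = 13.09 / 1100 = 0.01190.
Darcy flux q = K · i = 0.1880 × 0.01190 = 0.002237 m/day.
Seepage velocity v = q / n_e = 0.002237 / 0.07 = 0.03196 m/day.
Travel time t = L / v = 1100 / 0.03196 = 34418 days = 94.23 years.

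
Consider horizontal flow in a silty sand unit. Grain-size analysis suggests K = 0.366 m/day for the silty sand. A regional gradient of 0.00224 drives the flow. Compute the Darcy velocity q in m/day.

Hydraulic gradient i = 0.00224.
Specific discharge q = K · i = 0.3660 × 0.002240 = 0.0008198 m/day.

0.000820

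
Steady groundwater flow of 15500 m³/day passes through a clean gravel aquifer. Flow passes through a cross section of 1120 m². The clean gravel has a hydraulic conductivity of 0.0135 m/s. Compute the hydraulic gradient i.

Convert K: 0.0135 m/s × 86400 = 1166 m/day.
From Q = K·A·i, i = Q / (K·A) = 15500 / (1166 × 1120) = 0.01186.

0.0119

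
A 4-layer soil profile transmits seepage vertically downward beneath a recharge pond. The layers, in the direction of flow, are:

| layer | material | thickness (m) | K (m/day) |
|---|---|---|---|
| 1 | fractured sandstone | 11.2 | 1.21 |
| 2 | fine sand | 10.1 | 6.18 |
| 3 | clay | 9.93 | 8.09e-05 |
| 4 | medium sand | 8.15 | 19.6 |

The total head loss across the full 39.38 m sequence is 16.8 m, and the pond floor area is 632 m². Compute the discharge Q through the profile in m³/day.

Flow is perpendicular to layering, so the layers act in series and the equivalent K is the thickness-weighted harmonic mean.
Total thickness L = 11.2 + 10.1 + 9.93 + 8.15 = 39.38 m.
Σ(b_i/K_i) = 11.2/1.21 + 10.1/6.18 + 9.93/8.09e-05 + 8.15/19.6 = 1.228e+05 d.
K_eq = L / Σ(b_i/K_i) = 39.38 / 1.228e+05 = 0.0003208 m/day.
Q = K_eq · A · (Δh/L) = 0.0003208 × 632 × (16.8/39.38) = 0.08649 m³/day.

0.0865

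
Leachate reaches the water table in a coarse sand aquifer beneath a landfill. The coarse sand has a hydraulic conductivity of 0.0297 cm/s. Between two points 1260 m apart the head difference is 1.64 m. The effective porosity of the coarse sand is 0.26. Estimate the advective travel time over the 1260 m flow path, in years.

Convert K: 0.0297 cm/s × 864 = 25.66 m/day.
Hydraulic gradient i = Δh / L = 1.64 / 1260 = 0.001302.
Darcy flux q = K · i = 25.66 × 0.001302 = 0.03340 m/day.
Seepage velocity v = q / n_e = 0.03340 / 0.26 = 0.1285 m/day.
Travel time t = L / v = 1260 / 0.1285 = 9808 days = 26.85 years.

26.9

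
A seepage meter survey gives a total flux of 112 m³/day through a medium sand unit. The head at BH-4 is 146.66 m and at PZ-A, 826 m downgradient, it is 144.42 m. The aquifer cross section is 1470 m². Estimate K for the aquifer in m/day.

Hydraulic gradient i = (146.66 − 144.42) / 826 = 2.24 / 826 = 0.002712.
From Q = K·A·i, K = Q / (A·i) = 112 / (1470 × 0.002712) = 28.10 m/day.

28.1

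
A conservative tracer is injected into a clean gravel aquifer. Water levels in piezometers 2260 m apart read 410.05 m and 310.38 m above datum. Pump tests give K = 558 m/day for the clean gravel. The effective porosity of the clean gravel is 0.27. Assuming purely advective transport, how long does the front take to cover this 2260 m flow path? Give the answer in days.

24.8

Hydraulic gradient i = (410.05 − 310.38) / 2260 = 99.67 / 2260 = 0.04410.
Darcy flux q = K · i = 558.0 × 0.04410 = 24.61 m/day.
Seepage velocity v = q / n_e = 24.61 / 0.27 = 91.14 m/day.
Travel time t = L / v = 2260 / 91.14 = 24.80 days.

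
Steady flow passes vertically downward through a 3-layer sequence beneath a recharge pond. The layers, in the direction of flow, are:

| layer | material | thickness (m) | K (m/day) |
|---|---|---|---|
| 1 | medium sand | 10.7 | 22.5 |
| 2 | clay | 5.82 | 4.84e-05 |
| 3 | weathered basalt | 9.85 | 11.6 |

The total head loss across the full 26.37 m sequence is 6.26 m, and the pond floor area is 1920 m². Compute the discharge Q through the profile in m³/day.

0.100

Flow is perpendicular to layering, so the layers act in series and the equivalent K is the thickness-weighted harmonic mean.
Total thickness L = 10.7 + 5.82 + 9.85 = 26.37 m.
Σ(b_i/K_i) = 10.7/22.5 + 5.82/4.84e-05 + 9.85/11.6 = 1.202e+05 d.
K_eq = L / Σ(b_i/K_i) = 26.37 / 1.202e+05 = 0.0002193 m/day.
Q = K_eq · A · (Δh/L) = 0.0002193 × 1920 × (6.26/26.37) = 0.09995 m³/day.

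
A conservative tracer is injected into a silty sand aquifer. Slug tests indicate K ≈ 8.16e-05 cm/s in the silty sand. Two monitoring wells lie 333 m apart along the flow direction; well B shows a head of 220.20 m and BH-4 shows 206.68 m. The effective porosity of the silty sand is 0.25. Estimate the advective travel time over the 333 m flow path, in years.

79.6

Convert K: 8.16e-05 cm/s × 864 = 0.07050 m/day.
Hydraulic gradient i = (220.20 − 206.68) / 333 = 13.52 / 333 = 0.04060.
Darcy flux q = K · i = 0.07050 × 0.04060 = 0.002862 m/day.
Seepage velocity v = q / n_e = 0.002862 / 0.25 = 0.01145 m/day.
Travel time t = L / v = 333 / 0.01145 = 29084 days = 79.63 years.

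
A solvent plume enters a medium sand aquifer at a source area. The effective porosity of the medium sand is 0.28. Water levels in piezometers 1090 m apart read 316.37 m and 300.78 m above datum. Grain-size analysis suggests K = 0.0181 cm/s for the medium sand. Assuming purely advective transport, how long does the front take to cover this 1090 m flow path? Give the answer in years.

Convert K: 0.0181 cm/s × 864 = 15.64 m/day.
Hydraulic gradient i = (316.37 − 300.78) / 1090 = 15.59 / 1090 = 0.01430.
Darcy flux q = K · i = 15.64 × 0.01430 = 0.2237 m/day.
Seepage velocity v = q / n_e = 0.2237 / 0.28 = 0.7988 m/day.
Travel time t = L / v = 1090 / 0.7988 = 1364 days = 3.736 years.

3.74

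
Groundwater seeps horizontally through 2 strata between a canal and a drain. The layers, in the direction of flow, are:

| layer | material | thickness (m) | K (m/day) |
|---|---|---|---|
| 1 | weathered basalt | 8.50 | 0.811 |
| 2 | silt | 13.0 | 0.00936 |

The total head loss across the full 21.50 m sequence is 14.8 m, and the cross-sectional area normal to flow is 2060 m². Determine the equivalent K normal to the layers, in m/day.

0.0154

Flow is perpendicular to layering, so the layers act in series and the equivalent K is the thickness-weighted harmonic mean.
Total thickness L = 8.50 + 13.0 = 21.50 m.
Σ(b_i/K_i) = 8.50/0.811 + 13.0/0.00936 = 1399 d.
K_eq = L / Σ(b_i/K_i) = 21.50 / 1399 = 0.01536 m/day.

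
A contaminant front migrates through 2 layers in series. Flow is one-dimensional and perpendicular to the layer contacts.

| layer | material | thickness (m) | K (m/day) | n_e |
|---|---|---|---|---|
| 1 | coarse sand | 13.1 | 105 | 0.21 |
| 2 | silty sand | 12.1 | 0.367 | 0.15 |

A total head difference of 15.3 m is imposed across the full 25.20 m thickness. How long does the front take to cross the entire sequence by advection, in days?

9.88

With flow normal to the layers, continuity requires the same specific discharge q through every layer.
Σ(b_i/K_i) = 13.1/105 + 12.1/0.367 = 33.09 d.
q = Δh / Σ(b_i/K_i) = 15.3 / 33.09 = 0.4623 m/day.
In each layer the seepage velocity is v_i = q/n_i, so the layer transit time is t_i = b_i·n_i / q:
  layer 1 (coarse sand): t_1 = 13.1 × 0.21 / 0.4623 = 5.951 d
  layer 2 (silty sand): t_2 = 12.1 × 0.15 / 0.4623 = 3.926 d
Total t = Σ t_i = 9.877 days.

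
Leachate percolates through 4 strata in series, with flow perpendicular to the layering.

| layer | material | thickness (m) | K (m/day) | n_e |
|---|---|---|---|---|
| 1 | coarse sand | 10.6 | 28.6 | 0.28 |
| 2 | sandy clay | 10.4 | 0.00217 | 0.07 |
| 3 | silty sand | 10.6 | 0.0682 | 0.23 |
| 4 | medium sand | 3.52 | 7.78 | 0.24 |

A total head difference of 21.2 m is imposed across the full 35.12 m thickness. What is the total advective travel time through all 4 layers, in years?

4.46

With flow normal to the layers, continuity requires the same specific discharge q through every layer.
Σ(b_i/K_i) = 10.6/28.6 + 10.4/0.00217 + 10.6/0.0682 + 3.52/7.78 = 4949 d.
q = Δh / Σ(b_i/K_i) = 21.2 / 4949 = 0.004284 m/day.
In each layer the seepage velocity is v_i = q/n_i, so the layer transit time is t_i = b_i·n_i / q:
  layer 1 (coarse sand): t_1 = 10.6 × 0.28 / 0.004284 = 692.8 d
  layer 2 (sandy clay): t_2 = 10.4 × 0.07 / 0.004284 = 169.9 d
  layer 3 (silty sand): t_3 = 10.6 × 0.23 / 0.004284 = 569.1 d
  layer 4 (medium sand): t_4 = 3.52 × 0.24 / 0.004284 = 197.2 d
Total t = Σ t_i = 1629 days = 4.460 years.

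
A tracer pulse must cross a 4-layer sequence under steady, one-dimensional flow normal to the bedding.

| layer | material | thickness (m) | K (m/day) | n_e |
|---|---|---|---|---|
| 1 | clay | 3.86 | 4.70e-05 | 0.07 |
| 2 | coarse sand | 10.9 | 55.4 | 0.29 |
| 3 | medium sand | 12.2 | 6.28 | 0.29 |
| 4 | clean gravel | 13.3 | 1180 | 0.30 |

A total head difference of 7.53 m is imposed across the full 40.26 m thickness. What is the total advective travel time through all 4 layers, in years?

327

With flow normal to the layers, continuity requires the same specific discharge q through every layer.
Σ(b_i/K_i) = 3.86/4.70e-05 + 10.9/55.4 + 12.2/6.28 + 13.3/1180 = 82130 d.
q = Δh / Σ(b_i/K_i) = 7.53 / 82130 = 9.168e-05 m/day.
In each layer the seepage velocity is v_i = q/n_i, so the layer transit time is t_i = b_i·n_i / q:
  layer 1 (clay): t_1 = 3.86 × 0.07 / 9.168e-05 = 2947 d
  layer 2 (coarse sand): t_2 = 10.9 × 0.29 / 9.168e-05 = 34477 d
  layer 3 (medium sand): t_3 = 12.2 × 0.29 / 9.168e-05 = 38589 d
  layer 4 (clean gravel): t_4 = 13.3 × 0.30 / 9.168e-05 = 43519 d
Total t = Σ t_i = 1.195e+05 days = 327.3 years.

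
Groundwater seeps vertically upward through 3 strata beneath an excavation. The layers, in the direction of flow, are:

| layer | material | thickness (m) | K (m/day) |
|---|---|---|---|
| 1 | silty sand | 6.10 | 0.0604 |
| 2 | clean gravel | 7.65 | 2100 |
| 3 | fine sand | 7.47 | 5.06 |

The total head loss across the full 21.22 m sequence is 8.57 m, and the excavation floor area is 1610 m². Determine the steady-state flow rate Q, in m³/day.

135

Flow is perpendicular to layering, so the layers act in series and the equivalent K is the thickness-weighted harmonic mean.
Total thickness L = 6.10 + 7.65 + 7.47 = 21.22 m.
Σ(b_i/K_i) = 6.10/0.0604 + 7.65/2100 + 7.47/5.06 = 102.5 d.
K_eq = L / Σ(b_i/K_i) = 21.22 / 102.5 = 0.2071 m/day.
Q = K_eq · A · (Δh/L) = 0.2071 × 1610 × (8.57/21.22) = 134.6 m³/day.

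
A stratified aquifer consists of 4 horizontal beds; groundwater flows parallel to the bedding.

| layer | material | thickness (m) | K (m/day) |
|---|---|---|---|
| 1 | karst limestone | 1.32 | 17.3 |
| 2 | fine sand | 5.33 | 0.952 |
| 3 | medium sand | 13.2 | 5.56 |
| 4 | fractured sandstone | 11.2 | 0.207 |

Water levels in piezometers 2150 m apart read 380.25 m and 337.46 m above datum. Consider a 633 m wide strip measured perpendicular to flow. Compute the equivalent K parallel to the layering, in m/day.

Flow is parallel to layering, so each bed carries its own Darcy discharge and the transmissivities add.
Σ(K_i·b_i) = 17.3×1.32 + 0.952×5.33 + 5.56×13.2 + 0.207×11.2 = 103.6 m²/day.
Total thickness b = 31.05 m, so K_eq = Σ(K_i·b_i)/b = 3.337 m/day.

3.34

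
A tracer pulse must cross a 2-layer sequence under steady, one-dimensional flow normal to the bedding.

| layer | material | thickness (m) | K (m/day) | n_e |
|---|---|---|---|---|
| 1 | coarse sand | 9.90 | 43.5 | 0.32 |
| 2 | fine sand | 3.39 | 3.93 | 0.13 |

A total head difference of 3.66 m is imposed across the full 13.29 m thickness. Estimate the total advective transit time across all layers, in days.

With flow normal to the layers, continuity requires the same specific discharge q through every layer.
Σ(b_i/K_i) = 9.90/43.5 + 3.39/3.93 = 1.090 d.
q = Δh / Σ(b_i/K_i) = 3.66 / 1.090 = 3.357 m/day.
In each layer the seepage velocity is v_i = q/n_i, so the layer transit time is t_i = b_i·n_i / q:
  layer 1 (coarse sand): t_1 = 9.90 × 0.32 / 3.357 = 0.9436 d
  layer 2 (fine sand): t_2 = 3.39 × 0.13 / 3.357 = 0.1313 d
Total t = Σ t_i = 1.075 days.

1.07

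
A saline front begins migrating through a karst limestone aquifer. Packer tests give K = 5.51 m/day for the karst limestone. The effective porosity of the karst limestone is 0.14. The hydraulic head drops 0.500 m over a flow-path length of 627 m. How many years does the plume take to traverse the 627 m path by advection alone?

Hydraulic gradient i = Δh / L = 0.500 / 627 = 0.0007974.
Darcy flux q = K · i = 5.510 × 0.0007974 = 0.004394 m/day.
Seepage velocity v = q / n_e = 0.004394 / 0.14 = 0.03139 m/day.
Travel time t = L / v = 627 / 0.03139 = 19978 days = 54.70 years.

54.7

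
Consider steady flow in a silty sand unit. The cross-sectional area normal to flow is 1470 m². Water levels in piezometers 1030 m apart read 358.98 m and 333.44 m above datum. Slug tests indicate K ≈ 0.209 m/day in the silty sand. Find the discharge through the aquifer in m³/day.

Hydraulic gradient i = (358.98 − 333.44) / 1030 = 25.54 / 1030 = 0.02480.
Darcy's law: Q = K · A · i = 0.2090 × 1470 × 0.02480 = 7.618 m³/day.

7.62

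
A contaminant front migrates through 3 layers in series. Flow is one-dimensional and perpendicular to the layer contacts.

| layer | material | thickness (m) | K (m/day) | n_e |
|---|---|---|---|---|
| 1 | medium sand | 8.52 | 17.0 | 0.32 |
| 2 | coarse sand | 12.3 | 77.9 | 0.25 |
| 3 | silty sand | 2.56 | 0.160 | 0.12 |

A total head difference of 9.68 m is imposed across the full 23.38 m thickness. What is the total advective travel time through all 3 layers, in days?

With flow normal to the layers, continuity requires the same specific discharge q through every layer.
Σ(b_i/K_i) = 8.52/17.0 + 12.3/77.9 + 2.56/0.160 = 16.66 d.
q = Δh / Σ(b_i/K_i) = 9.68 / 16.66 = 0.5811 m/day.
In each layer the seepage velocity is v_i = q/n_i, so the layer transit time is t_i = b_i·n_i / q:
  layer 1 (medium sand): t_1 = 8.52 × 0.32 / 0.5811 = 4.692 d
  layer 2 (coarse sand): t_2 = 12.3 × 0.25 / 0.5811 = 5.292 d
  layer 3 (silty sand): t_3 = 2.56 × 0.12 / 0.5811 = 0.5287 d
Total t = Σ t_i = 10.51 days.

10.5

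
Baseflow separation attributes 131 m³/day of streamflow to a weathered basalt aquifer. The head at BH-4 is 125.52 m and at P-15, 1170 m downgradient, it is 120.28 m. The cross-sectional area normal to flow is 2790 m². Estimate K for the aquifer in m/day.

Hydraulic gradient i = (125.52 − 120.28) / 1170 = 5.24 / 1170 = 0.004479.
From Q = K·A·i, K = Q / (A·i) = 131 / (2790 × 0.004479) = 10.48 m/day.

10.5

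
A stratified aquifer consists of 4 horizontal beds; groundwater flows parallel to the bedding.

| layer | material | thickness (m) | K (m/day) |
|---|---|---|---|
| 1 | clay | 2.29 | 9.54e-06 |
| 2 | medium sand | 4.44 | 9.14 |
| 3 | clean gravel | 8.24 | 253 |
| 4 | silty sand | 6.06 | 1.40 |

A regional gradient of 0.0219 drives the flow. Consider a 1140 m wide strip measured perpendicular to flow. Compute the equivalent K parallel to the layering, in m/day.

Flow is parallel to layering, so each bed carries its own Darcy discharge and the transmissivities add.
Σ(K_i·b_i) = 9.54e-06×2.29 + 9.14×4.44 + 253×8.24 + 1.40×6.06 = 2134 m²/day.
Total thickness b = 21.03 m, so K_eq = Σ(K_i·b_i)/b = 101.5 m/day.

101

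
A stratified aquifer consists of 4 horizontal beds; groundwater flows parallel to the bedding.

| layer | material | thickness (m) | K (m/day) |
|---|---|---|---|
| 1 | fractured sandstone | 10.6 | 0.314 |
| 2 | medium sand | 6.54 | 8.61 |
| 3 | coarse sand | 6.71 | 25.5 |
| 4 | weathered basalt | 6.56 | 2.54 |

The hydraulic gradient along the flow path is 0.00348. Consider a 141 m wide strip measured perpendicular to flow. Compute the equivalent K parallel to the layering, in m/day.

Flow is parallel to layering, so each bed carries its own Darcy discharge and the transmissivities add.
Σ(K_i·b_i) = 0.314×10.6 + 8.61×6.54 + 25.5×6.71 + 2.54×6.56 = 247.4 m²/day.
Total thickness b = 30.41 m, so K_eq = Σ(K_i·b_i)/b = 8.136 m/day.

8.14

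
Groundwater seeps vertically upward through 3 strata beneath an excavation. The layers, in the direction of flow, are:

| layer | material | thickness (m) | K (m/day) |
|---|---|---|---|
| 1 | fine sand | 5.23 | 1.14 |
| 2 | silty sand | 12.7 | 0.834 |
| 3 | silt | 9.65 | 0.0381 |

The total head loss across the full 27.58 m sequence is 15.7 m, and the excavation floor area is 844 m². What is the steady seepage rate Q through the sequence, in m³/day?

Flow is perpendicular to layering, so the layers act in series and the equivalent K is the thickness-weighted harmonic mean.
Total thickness L = 5.23 + 12.7 + 9.65 = 27.58 m.
Σ(b_i/K_i) = 5.23/1.14 + 12.7/0.834 + 9.65/0.0381 = 273.1 d.
K_eq = L / Σ(b_i/K_i) = 27.58 / 273.1 = 0.1010 m/day.
Q = K_eq · A · (Δh/L) = 0.1010 × 844 × (15.7/27.58) = 48.52 m³/day.

48.5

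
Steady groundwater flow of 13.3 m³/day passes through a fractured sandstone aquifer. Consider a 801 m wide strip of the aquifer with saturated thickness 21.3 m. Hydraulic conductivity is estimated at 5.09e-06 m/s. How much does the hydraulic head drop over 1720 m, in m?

3.05

Convert K: 5.09e-06 m/s × 86400 = 0.4398 m/day.
Cross-sectional area A = 801 × 21.3 = 17061 m².
From Q = K·A·i, i = Q / (K·A) = 13.3 / (0.4398 × 17061) = 0.001773.
Head loss Δh = i · L = 0.001773 × 1720 = 3.049 m.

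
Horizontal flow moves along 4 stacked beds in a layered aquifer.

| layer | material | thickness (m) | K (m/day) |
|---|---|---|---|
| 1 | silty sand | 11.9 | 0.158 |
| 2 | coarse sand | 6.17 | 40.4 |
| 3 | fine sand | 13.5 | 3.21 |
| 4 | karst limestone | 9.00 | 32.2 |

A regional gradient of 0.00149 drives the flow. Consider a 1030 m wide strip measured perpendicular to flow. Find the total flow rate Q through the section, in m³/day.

Flow is parallel to layering, so each bed carries its own Darcy discharge and the transmissivities add.
Σ(K_i·b_i) = 0.158×11.9 + 40.4×6.17 + 3.21×13.5 + 32.2×9.00 = 584.3 m²/day.
Hydraulic gradient i = 0.00149.
Q = Σ(K_i·b_i) · W · i = 584.3 × 1030 × 0.001490 = 896.7 m³/day.

897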